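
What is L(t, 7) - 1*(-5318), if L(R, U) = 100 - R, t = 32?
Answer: 5386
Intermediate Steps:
L(t, 7) - 1*(-5318) = (100 - 1*32) - 1*(-5318) = (100 - 32) + 5318 = 68 + 5318 = 5386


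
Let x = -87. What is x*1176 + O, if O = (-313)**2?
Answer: -4343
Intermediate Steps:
O = 97969
x*1176 + O = -87*1176 + 97969 = -102312 + 97969 = -4343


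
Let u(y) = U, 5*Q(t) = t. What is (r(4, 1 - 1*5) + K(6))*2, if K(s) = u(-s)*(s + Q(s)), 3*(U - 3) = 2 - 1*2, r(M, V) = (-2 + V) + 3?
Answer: 186/5 ≈ 37.200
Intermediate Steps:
Q(t) = t/5
r(M, V) = 1 + V
U = 3 (U = 3 + (2 - 1*2)/3 = 3 + (2 - 2)/3 = 3 + (1/3)*0 = 3 + 0 = 3)
u(y) = 3
K(s) = 18*s/5 (K(s) = 3*(s + s/5) = 3*(6*s/5) = 18*s/5)
(r(4, 1 - 1*5) + K(6))*2 = ((1 + (1 - 1*5)) + (18/5)*6)*2 = ((1 + (1 - 5)) + 108/5)*2 = ((1 - 4) + 108/5)*2 = (-3 + 108/5)*2 = (93/5)*2 = 186/5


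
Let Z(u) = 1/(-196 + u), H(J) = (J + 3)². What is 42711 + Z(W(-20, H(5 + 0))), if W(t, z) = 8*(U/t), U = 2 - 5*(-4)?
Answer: 43736059/1024 ≈ 42711.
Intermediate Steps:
U = 22 (U = 2 + 20 = 22)
H(J) = (3 + J)²
W(t, z) = 176/t (W(t, z) = 8*(22/t) = 176/t)
42711 + Z(W(-20, H(5 + 0))) = 42711 + 1/(-196 + 176/(-20)) = 42711 + 1/(-196 + 176*(-1/20)) = 42711 + 1/(-196 - 44/5) = 42711 + 1/(-1024/5) = 42711 - 5/1024 = 43736059/1024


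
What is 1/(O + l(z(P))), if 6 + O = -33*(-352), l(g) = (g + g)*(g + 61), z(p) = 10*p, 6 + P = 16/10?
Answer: 1/10114 ≈ 9.8873e-5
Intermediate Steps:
P = -22/5 (P = -6 + 16/10 = -6 + 16*(⅒) = -6 + 8/5 = -22/5 ≈ -4.4000)
l(g) = 2*g*(61 + g) (l(g) = (2*g)*(61 + g) = 2*g*(61 + g))
O = 11610 (O = -6 - 33*(-352) = -6 + 11616 = 11610)
1/(O + l(z(P))) = 1/(11610 + 2*(10*(-22/5))*(61 + 10*(-22/5))) = 1/(11610 + 2*(-44)*(61 - 44)) = 1/(11610 + 2*(-44)*17) = 1/(11610 - 1496) = 1/10114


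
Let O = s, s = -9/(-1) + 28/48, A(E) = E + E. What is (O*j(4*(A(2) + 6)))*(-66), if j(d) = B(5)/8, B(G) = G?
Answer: -6325/16 ≈ -395.31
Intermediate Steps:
A(E) = 2*E
s = 115/12 (s = -9*(-1) + 28*(1/48) = 9 + 7/12 = 115/12 ≈ 9.5833)
O = 115/12 ≈ 9.5833
j(d) = 5/8
(O*j(4*(A(2) + 6)))*(-66) = ((115/12)*(5/8))*(-66) = (575/96)*(-66) = -6325/16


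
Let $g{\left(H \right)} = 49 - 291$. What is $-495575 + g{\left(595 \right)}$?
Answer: $-495817$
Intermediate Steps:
$g{\left(H \right)} = -242$ ($g{\left(H \right)} = 49 - 291 = -242$)
$-495575 + g{\left(595 \right)} = -495575 - 242 = -495817$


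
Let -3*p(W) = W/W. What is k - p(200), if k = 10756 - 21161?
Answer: -31214/3 ≈ -10405.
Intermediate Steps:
p(W) = -⅓ (p(W) = -W/(3*W) = -⅓*1 = -⅓)
k = -10405
k - p(200) = -10405 - 1*(-⅓) = -10405 + ⅓ = -31214/3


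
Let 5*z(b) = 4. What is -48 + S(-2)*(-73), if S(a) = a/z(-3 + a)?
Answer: 269/2 ≈ 134.50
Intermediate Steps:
z(b) = ⅘ (z(b) = (⅕)*4 = ⅘)
S(a) = 5*a/4 (S(a) = a/(⅘) = a*(5/4) = 5*a/4)
-48 + S(-2)*(-73) = -48 + ((5/4)*(-2))*(-73) = -48 - 5/2*(-73) = -48 + 365/2 = 269/2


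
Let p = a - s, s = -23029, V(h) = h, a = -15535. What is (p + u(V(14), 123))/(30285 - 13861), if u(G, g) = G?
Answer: 1877/4106 ≈ 0.45714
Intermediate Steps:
p = 7494 (p = -15535 - 1*(-23029) = -15535 + 23029 = 7494)
(p + u(V(14), 123))/(30285 - 13861) = (7494 + 14)/(30285 - 13861) = 7508/16424 = 7508*(1/16424) = 1877/4106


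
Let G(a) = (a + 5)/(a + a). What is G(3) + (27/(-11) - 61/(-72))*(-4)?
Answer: 1537/198 ≈ 7.7626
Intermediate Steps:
G(a) = (5 + a)/(2*a) (G(a) = (5 + a)/((2*a)) = (5 + a)*(1/(2*a)) = (5 + a)/(2*a))
G(3) + (27/(-11) - 61/(-72))*(-4) = (1/2)*(5 + 3)/3 + (27/(-11) - 61/(-72))*(-4) = (1/2)*(1/3)*8 + (27*(-1/11) - 61*(-1/72))*(-4) = 4/3 + (-27/11 + 61/72)*(-4) = 4/3 - 1273/792*(-4) = 4/3 + 1273/198 = 1537/198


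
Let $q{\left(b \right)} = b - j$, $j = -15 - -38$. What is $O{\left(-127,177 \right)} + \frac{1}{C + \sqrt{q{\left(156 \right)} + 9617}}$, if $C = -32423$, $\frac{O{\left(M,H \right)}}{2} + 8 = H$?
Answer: $\frac{355319486079}{1051241179} - \frac{5 \sqrt{390}}{1051241179} \approx 338.0$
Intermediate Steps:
$O{\left(M,H \right)} = -16 + 2 H$
$j = 23$ ($j = -15 + 38 = 23$)
$q{\left(b \right)} = -23 + b$ ($q{\left(b \right)} = b - 23 = -23 + b$)
$O{\left(-127,177 \right)} + \frac{1}{C + \sqrt{q{\left(156 \right)} + 9617}} = \left(-16 + 2 \cdot 177\right) + \frac{1}{-32423 + \sqrt{\left(-23 + 156\right) + 9617}} = \left(-16 + 354\right) + \frac{1}{-32423 + \sqrt{133 + 9617}} = 338 + \frac{1}{-32423 + \sqrt{9750}} = 338 + \frac{1}{-32423 + 5 \sqrt{390}}$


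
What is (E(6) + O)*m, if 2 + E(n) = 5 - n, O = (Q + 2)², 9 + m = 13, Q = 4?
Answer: 132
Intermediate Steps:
m = 4 (m = -9 + 13 = 4)
O = 36 (O = (4 + 2)² = 6² = 36)
E(n) = 3 - n (E(n) = -2 + (5 - n) = 3 - n)
(E(6) + O)*m = ((3 - 1*6) + 36)*4 = ((3 - 6) + 36)*4 = (-3 + 36)*4 = 33*4 = 132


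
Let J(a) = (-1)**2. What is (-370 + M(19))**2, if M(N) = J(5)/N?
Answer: 49406841/361 ≈ 1.3686e+5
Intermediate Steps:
J(a) = 1
M(N) = 1/N
(-370 + M(19))**2 = (-370 + 1/19)**2 = (-7029/19)**2 = 49406841/361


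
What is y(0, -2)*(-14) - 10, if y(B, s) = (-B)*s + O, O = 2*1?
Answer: -38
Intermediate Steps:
O = 2
y(B, s) = 2 - B*s (y(B, s) = (-B)*s + 2 = -B*s + 2 = 2 - B*s)
y(0, -2)*(-14) - 10 = (2 - 1*0*(-2))*(-14) - 10 = (2 + 0)*(-14) - 10 = 2*(-14) - 10 = -28 - 10 = -38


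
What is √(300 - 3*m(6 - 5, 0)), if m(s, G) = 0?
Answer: 10*√3 ≈ 17.320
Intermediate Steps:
√(300 - 3*m(6 - 5, 0)) = √(300 - 3*0) = √(300 + 0) = √300 = 10*√3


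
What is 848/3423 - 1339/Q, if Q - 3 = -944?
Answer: 5381365/3221043 ≈ 1.6707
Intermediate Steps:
Q = -941 (Q = 3 - 944 = -941)
848/3423 - 1339/Q = 848/3423 - 1339/(-941) = 848*(1/3423) - 1339*(-1/941) = 848/3423 + 1339/941 = 5381365/3221043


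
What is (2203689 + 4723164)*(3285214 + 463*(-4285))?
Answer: 9013629807927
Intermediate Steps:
(2203689 + 4723164)*(3285214 + 463*(-4285)) = 6926853*(3285214 - 1983955) = 6926853*1301259 = 9013629807927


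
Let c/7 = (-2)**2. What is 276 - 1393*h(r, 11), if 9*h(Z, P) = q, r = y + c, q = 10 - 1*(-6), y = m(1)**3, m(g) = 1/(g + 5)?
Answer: -19804/9 ≈ -2200.4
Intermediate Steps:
c = 28 (c = 7*(-2)**2 = 7*4 = 28)
m(g) = 1/(5 + g)
y = 1/216 (y = (1/(5 + 1))**3 = (1/6)**3 = 1/216 ≈ 0.0046296)
q = 16 (q = 10 + 6 = 16)
r = 6049/216 (r = 1/216 + 28 = 6049/216 ≈ 28.005)
h(Z, P) = 16/9 (h(Z, P) = (1/9)*16 = 16/9)
276 - 1393*h(r, 11) = 276 - 1393*16/9 = 276 - 22288/9 = -19804/9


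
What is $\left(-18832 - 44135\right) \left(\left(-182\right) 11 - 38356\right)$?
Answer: $2541222186$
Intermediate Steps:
$\left(-18832 - 44135\right) \left(\left(-182\right) 11 - 38356\right) = - 62967 \left(-2002 - 38356\right) = \left(-62967\right) \left(-40358\right) = 2541222186$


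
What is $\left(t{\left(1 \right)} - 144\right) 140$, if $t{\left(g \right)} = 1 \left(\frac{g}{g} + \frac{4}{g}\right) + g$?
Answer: $-19320$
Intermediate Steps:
$t{\left(g \right)} = 1 + g + \frac{4}{g}$ ($t{\left(g \right)} = 1 \left(1 + \frac{4}{g}\right) + g = \left(1 + \frac{4}{g}\right) + g = 1 + g + \frac{4}{g}$)
$\left(t{\left(1 \right)} - 144\right) 140 = \left(\left(1 + 1 + \frac{4}{1}\right) - 144\right) 140 = \left(\left(1 + 1 + 4 \cdot 1\right) - 144\right) 140 = \left(\left(1 + 1 + 4\right) - 144\right) 140 = \left(6 - 144\right) 140 = \left(-138\right) 140 = -19320$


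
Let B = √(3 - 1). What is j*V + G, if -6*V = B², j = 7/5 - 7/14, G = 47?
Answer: 467/10 ≈ 46.700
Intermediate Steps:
B = √2 ≈ 1.4142
j = 9/10 (j = 7*(⅕) - 7*1/14 = 7/5 - ½ = 9/10 ≈ 0.90000)
V = -⅓ (V = -(√2)²/6 = -⅙*2 = -⅓ ≈ -0.33333)
j*V + G = (9/10)*(-⅓) + 47 = -3/10 + 47 = 467/10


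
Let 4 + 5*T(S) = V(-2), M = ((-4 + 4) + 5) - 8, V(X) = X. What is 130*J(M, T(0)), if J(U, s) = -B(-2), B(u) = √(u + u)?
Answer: -260*I ≈ -260.0*I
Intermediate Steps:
M = -3 (M = (0 + 5) - 8 = 5 - 8 = -3)
B(u) = √2*√u (B(u) = √(2*u) = √2*√u)
T(S) = -6/5 (T(S) = -⅘ + (⅕)*(-2) = -⅘ - ⅖ = -6/5)
J(U, s) = -2*I (J(U, s) = -√2*√(-2) = -√2*I*√2 = -2*I)
130*J(M, T(0)) = 130*(-2*I) = -260*I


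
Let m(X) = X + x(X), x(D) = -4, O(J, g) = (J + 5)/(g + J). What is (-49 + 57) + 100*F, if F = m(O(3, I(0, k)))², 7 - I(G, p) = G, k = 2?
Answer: 1032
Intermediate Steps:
I(G, p) = 7 - G
O(J, g) = (5 + J)/(J + g)
m(X) = -4 + X (m(X) = X - 4 = -4 + X)
F = 256/25 (F = (-4 + (5 + 3)/(3 + (7 - 1*0)))² = (-4 + 8/(3 + (7 + 0)))² = (-4 + 8/(3 + 7))² = (-4 + 8/10)² = (-4 + (⅒)*8)² = (-4 + ⅘)² = (-16/5)² = 256/25 ≈ 10.240)
(-49 + 57) + 100*F = (-49 + 57) + 100*(256/25) = 8 + 1024 = 1032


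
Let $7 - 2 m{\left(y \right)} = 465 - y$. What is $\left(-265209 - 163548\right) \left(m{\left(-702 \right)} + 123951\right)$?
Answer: $-52896179847$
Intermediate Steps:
$m{\left(y \right)} = -229 + \frac{y}{2}$ ($m{\left(y \right)} = \frac{7}{2} - \frac{465 - y}{2} = \frac{7}{2} + \left(- \frac{465}{2} + \frac{y}{2}\right) = -229 + \frac{y}{2}$)
$\left(-265209 - 163548\right) \left(m{\left(-702 \right)} + 123951\right) = \left(-265209 - 163548\right) \left(\left(-229 + \frac{1}{2} \left(-702\right)\right) + 123951\right) = - 428757 \left(\left(-229 - 351\right) + 123951\right) = - 428757 \left(-580 + 123951\right) = \left(-428757\right) 123371 = -52896179847$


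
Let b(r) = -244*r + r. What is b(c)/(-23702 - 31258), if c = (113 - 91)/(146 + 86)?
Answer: 891/2125120 ≈ 0.00041927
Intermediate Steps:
c = 11/116 (c = 22/232 = 22*(1/232) = 11/116 ≈ 0.094828)
b(r) = -243*r
b(c)/(-23702 - 31258) = (-243*11/116)/(-23702 - 31258) = -2673/116/(-54960) = -2673/116*(-1/54960) = 891/2125120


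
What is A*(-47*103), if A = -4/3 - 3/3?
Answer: 33887/3 ≈ 11296.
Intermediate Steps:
A = -7/3 (A = -4*1/3 - 3*1/3 = -4/3 - 1 = -7/3 ≈ -2.3333)
A*(-47*103) = -(-329)*103/3 = -7/3*(-4841) = 33887/3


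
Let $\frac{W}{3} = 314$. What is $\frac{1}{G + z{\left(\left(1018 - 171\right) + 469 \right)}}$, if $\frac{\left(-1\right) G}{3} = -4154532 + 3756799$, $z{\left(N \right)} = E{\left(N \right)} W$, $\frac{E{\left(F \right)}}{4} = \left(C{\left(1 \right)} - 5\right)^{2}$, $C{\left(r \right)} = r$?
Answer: $\frac{1}{1253487} \approx 7.9777 \cdot 10^{-7}$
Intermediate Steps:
$W = 942$ ($W = 3 \cdot 314 = 942$)
$E{\left(F \right)} = 64$ ($E{\left(F \right)} = 4 \left(1 - 5\right)^{2} = 4 \left(-4\right)^{2} = 4 \cdot 16 = 64$)
$z{\left(N \right)} = 60288$ ($z{\left(N \right)} = 64 \cdot 942 = 60288$)
$G = 1193199$ ($G = - 3 \left(-4154532 + 3756799\right) = \left(-3\right) \left(-397733\right) = 1193199$)
$\frac{1}{G + z{\left(\left(1018 - 171\right) + 469 \right)}} = \frac{1}{1193199 + 60288} = \frac{1}{1253487}$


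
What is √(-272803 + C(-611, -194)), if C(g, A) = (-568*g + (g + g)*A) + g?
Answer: √310702 ≈ 557.41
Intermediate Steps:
C(g, A) = -567*g + 2*A*g (C(g, A) = (-568*g + (2*g)*A) + g = (-568*g + 2*A*g) + g = -567*g + 2*A*g)
√(-272803 + C(-611, -194)) = √(-272803 - 611*(-567 + 2*(-194))) = √(-272803 - 611*(-567 - 388)) = √(-272803 - 611*(-955)) = √(-272803 + 583505) = √310702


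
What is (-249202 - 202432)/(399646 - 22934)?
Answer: -225817/188356 ≈ -1.1989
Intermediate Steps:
(-249202 - 202432)/(399646 - 22934) = -451634/376712 = -451634*1/376712 = -225817/188356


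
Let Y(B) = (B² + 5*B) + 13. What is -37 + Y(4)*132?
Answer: 6431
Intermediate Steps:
Y(B) = 13 + B² + 5*B
-37 + Y(4)*132 = -37 + (13 + 4² + 5*4)*132 = -37 + (13 + 16 + 20)*132 = -37 + 49*132 = -37 + 6468 = 6431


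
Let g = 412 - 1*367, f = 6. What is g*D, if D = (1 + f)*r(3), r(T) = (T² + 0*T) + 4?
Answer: 4095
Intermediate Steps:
r(T) = 4 + T² (r(T) = (T² + 0) + 4 = T² + 4 = 4 + T²)
g = 45 (g = 412 - 367 = 45)
D = 91 (D = (1 + 6)*(4 + 3²) = 7*(4 + 9) = 7*13 = 91)
g*D = 45*91 = 4095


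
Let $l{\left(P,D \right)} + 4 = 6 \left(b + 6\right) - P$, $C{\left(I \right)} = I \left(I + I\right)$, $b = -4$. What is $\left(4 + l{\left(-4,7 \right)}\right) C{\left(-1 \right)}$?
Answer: $32$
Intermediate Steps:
$C{\left(I \right)} = 2 I^{2}$ ($C{\left(I \right)} = I 2 I = 2 I^{2}$)
$l{\left(P,D \right)} = 8 - P$ ($l{\left(P,D \right)} = -4 - \left(P - 6 \left(-4 + 6\right)\right) = -4 - \left(-12 + P\right) = 8 - P$)
$\left(4 + l{\left(-4,7 \right)}\right) C{\left(-1 \right)} = \left(4 + \left(8 - -4\right)\right) 2 \left(-1\right)^{2} = \left(4 + \left(8 + 4\right)\right) 2 \cdot 1 = \left(4 + 12\right) 2 = 16 \cdot 2 = 32$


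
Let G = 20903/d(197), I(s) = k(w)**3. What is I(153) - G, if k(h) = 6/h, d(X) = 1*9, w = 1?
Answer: -18959/9 ≈ -2106.6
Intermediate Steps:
d(X) = 9
I(s) = 216 (I(s) = (6/1)**3 = (6*1)**3 = 6**3 = 216)
G = 20903/9 ≈ 2322.6
I(153) - G = 216 - 1*20903/9 = 216 - 20903/9 = -18959/9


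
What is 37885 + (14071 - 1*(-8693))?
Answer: 60649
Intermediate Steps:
37885 + (14071 - 1*(-8693)) = 37885 + (14071 + 8693) = 37885 + 22764 = 60649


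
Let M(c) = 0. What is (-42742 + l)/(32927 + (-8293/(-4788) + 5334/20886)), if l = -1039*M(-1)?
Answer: -712382110776/548828355421 ≈ -1.2980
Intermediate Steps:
l = 0 (l = -1039*0 = 0)
(-42742 + l)/(32927 + (-8293/(-4788) + 5334/20886)) = (-42742 + 0)/(32927 + (-8293/(-4788) + 5334/20886)) = -42742/(32927 + (-8293*(-1/4788) + 5334*(1/20886))) = -42742/(32927 + (8293/4788 + 889/3481)) = -42742/(32927 + 33124465/16667028) = -42742/548828355421/16667028 = -42742*16667028/548828355421 = -712382110776/548828355421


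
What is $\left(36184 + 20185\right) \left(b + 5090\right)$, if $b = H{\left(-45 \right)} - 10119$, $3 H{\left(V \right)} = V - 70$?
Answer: $- \frac{856921538}{3} \approx -2.8564 \cdot 10^{8}$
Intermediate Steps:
$H{\left(V \right)} = - \frac{70}{3} + \frac{V}{3}$ ($H{\left(V \right)} = \frac{V - 70}{3} = \frac{-70 + V}{3} = - \frac{70}{3} + \frac{V}{3}$)
$b = - \frac{30472}{3}$ ($b = \left(- \frac{70}{3} + \frac{1}{3} \left(-45\right)\right) - 10119 = \left(- \frac{70}{3} - 15\right) - 10119 = - \frac{115}{3} - 10119 = - \frac{30472}{3} \approx -10157.0$)
$\left(36184 + 20185\right) \left(b + 5090\right) = \left(36184 + 20185\right) \left(- \frac{30472}{3} + 5090\right) = 56369 \left(- \frac{15202}{3}\right) = - \frac{856921538}{3}$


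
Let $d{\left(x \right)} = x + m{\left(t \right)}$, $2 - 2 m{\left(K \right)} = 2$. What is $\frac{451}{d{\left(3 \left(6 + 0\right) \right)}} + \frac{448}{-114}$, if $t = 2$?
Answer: $\frac{7225}{342} \approx 21.126$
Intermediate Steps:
$m{\left(K \right)} = 0$ ($m{\left(K \right)} = 1 - 1 = 0$)
$d{\left(x \right)} = x$ ($d{\left(x \right)} = x + 0 = x$)
$\frac{451}{d{\left(3 \left(6 + 0\right) \right)}} + \frac{448}{-114} = \frac{451}{3 \left(6 + 0\right)} + \frac{448}{-114} = \frac{451}{3 \cdot 6} + 448 \left(- \frac{1}{114}\right) = \frac{451}{18} - \frac{224}{57} = \frac{7225}{342}$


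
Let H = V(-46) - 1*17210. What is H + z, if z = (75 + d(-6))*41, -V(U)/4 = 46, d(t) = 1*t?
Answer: -14565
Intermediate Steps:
d(t) = t
V(U) = -184 (V(U) = -4*46 = -184)
z = 2829 (z = (75 - 6)*41 = 69*41 = 2829)
H = -17394 (H = -184 - 1*17210 = -184 - 17210 = -17394)
H + z = -17394 + 2829 = -14565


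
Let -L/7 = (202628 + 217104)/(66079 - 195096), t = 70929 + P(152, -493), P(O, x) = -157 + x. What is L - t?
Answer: -1294892517/18431 ≈ -70256.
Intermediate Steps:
t = 70279 (t = 70929 + (-157 - 493) = 70929 - 650 = 70279)
L = 419732/18431 (L = -7*(202628 + 217104)/(66079 - 195096) = -2938124/(-129017) = -2938124*(-1)/129017 = -7*(-419732/129017) = 419732/18431 ≈ 22.773)
L - t = 419732/18431 - 1*70279 = 419732/18431 - 70279 = -1294892517/18431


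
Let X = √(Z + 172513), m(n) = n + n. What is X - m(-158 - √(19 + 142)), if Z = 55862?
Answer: 316 + 2*√161 + 15*√1015 ≈ 819.26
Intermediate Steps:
m(n) = 2*n
X = 15*√1015 (X = √(55862 + 172513) = √228375 = 15*√1015 ≈ 477.89)
X - m(-158 - √(19 + 142)) = 15*√1015 - 2*(-158 - √(19 + 142)) = 15*√1015 - 2*(-158 - √161) = 15*√1015 - (-316 - 2*√161) = 15*√1015 + (316 + 2*√161) = 316 + 2*√161 + 15*√1015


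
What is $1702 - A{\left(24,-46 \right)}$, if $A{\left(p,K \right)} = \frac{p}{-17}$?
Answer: $\frac{28958}{17} \approx 1703.4$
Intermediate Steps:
$A{\left(p,K \right)} = - \frac{p}{17}$ ($A{\left(p,K \right)} = p \left(- \frac{1}{17}\right) = - \frac{p}{17}$)
$1702 - A{\left(24,-46 \right)} = 1702 - \left(- \frac{1}{17}\right) 24 = 1702 - - \frac{24}{17} = 1702 + \frac{24}{17} = \frac{28958}{17}$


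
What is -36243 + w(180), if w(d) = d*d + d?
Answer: -3663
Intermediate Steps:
w(d) = d + d² (w(d) = d² + d = d + d²)
-36243 + w(180) = -36243 + 180*(1 + 180) = -36243 + 180*181 = -36243 + 32580 = -3663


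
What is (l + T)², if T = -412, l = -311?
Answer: 522729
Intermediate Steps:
(l + T)² = (-311 - 412)² = (-723)² = 522729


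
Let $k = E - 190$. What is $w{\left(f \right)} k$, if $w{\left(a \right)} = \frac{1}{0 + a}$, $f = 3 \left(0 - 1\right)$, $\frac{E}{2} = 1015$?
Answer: $- \frac{1840}{3} \approx -613.33$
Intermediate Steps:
$E = 2030$ ($E = 2 \cdot 1015 = 2030$)
$f = -3$ ($f = 3 \left(-1\right) = -3$)
$w{\left(a \right)} = \frac{1}{a}$
$k = 1840$ ($k = 2030 - 190 = 1840$)
$w{\left(f \right)} k = \frac{1}{-3} \cdot 1840 = \left(- \frac{1}{3}\right) 1840 = - \frac{1840}{3}$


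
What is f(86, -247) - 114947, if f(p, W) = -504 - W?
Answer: -115204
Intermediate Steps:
f(86, -247) - 114947 = (-504 - 1*(-247)) - 114947 = (-504 + 247) - 114947 = -257 - 114947 = -115204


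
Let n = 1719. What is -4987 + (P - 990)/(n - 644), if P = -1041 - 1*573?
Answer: -5363629/1075 ≈ -4989.4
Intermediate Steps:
P = -1614 (P = -1041 - 573 = -1614)
-4987 + (P - 990)/(n - 644) = -4987 + (-1614 - 990)/(1719 - 644) = -4987 - 2604/1075 = -5363629/1075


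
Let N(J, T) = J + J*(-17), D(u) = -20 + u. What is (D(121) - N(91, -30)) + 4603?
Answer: 6160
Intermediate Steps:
N(J, T) = -16*J (N(J, T) = J - 17*J = -16*J)
(D(121) - N(91, -30)) + 4603 = ((-20 + 121) - (-16)*91) + 4603 = (101 - 1*(-1456)) + 4603 = (101 + 1456) + 4603 = 1557 + 4603 = 6160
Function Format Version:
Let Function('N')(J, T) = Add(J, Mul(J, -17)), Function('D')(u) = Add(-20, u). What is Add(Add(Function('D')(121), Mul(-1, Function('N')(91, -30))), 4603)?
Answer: 6160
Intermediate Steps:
Function('N')(J, T) = Mul(-16, J) (Function('N')(J, T) = Add(J, Mul(-17, J)) = Mul(-16, J))
Add(Add(Function('D')(121), Mul(-1, Function('N')(91, -30))), 4603) = Add(Add(Add(-20, 121), Mul(-1, Mul(-16, 91))), 4603) = Add(Add(101, Mul(-1, -1456)), 4603) = Add(Add(101, 1456), 4603) = Add(1557, 4603) = 6160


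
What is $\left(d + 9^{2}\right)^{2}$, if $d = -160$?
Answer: $6241$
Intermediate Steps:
$\left(d + 9^{2}\right)^{2} = \left(-160 + 9^{2}\right)^{2} = \left(-160 + 81\right)^{2} = \left(-79\right)^{2} = 6241$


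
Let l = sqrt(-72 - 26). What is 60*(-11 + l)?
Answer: -660 + 420*I*sqrt(2) ≈ -660.0 + 593.97*I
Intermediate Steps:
l = 7*I*sqrt(2) (l = sqrt(-98) = 7*I*sqrt(2) ≈ 9.8995*I)
60*(-11 + l) = 60*(-11 + 7*I*sqrt(2)) = -660 + 420*I*sqrt(2)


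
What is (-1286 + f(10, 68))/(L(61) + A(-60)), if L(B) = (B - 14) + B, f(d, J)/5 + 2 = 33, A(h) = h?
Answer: -377/16 ≈ -23.563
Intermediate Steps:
f(d, J) = 155 (f(d, J) = -10 + 5*33 = -10 + 165 = 155)
L(B) = -14 + 2*B (L(B) = (-14 + B) + B = -14 + 2*B)
(-1286 + f(10, 68))/(L(61) + A(-60)) = (-1286 + 155)/((-14 + 2*61) - 60) = -1131/((-14 + 122) - 60) = -1131/(108 - 60) = -1131/48 = -1131*1/48 = -377/16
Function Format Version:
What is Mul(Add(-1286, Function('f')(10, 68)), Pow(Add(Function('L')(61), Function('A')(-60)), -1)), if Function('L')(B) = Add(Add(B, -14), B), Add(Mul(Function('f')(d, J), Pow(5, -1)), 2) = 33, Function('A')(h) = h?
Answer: Rational(-377, 16) ≈ -23.563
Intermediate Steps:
Function('f')(d, J) = 155 (Function('f')(d, J) = Add(-10, Mul(5, 33)) = Add(-10, 165) = 155)
Function('L')(B) = Add(-14, Mul(2, B)) (Function('L')(B) = Add(Add(-14, B), B) = Add(-14, Mul(2, B)))
Mul(Add(-1286, Function('f')(10, 68)), Pow(Add(Function('L')(61), Function('A')(-60)), -1)) = Mul(Add(-1286, 155), Pow(Add(Add(-14, Mul(2, 61)), -60), -1)) = Mul(-1131, Pow(Add(Add(-14, 122), -60), -1)) = Mul(-1131, Pow(Add(108, -60), -1)) = Mul(-1131, Pow(48, -1)) = Mul(-1131, Rational(1, 48)) = Rational(-377, 16)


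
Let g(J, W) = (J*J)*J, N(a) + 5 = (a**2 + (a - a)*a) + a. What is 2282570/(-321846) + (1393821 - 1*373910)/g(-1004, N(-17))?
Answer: -1155199401860093/162861810603072 ≈ -7.0931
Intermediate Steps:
N(a) = -5 + a + a**2 (N(a) = -5 + ((a**2 + (a - a)*a) + a) = -5 + ((a**2 + 0*a) + a) = -5 + ((a**2 + 0) + a) = -5 + (a**2 + a) = -5 + (a + a**2) = -5 + a + a**2)
g(J, W) = J**3 (g(J, W) = J**2*J = J**3)
2282570/(-321846) + (1393821 - 1*373910)/g(-1004, N(-17)) = 2282570/(-321846) + (1393821 - 1*373910)/((-1004)**3) = 2282570*(-1/321846) + (1393821 - 373910)/(-1012048064) = -1141285/160923 + 1019911*(-1/1012048064) = -1141285/160923 - 1019911/1012048064 = -1155199401860093/162861810603072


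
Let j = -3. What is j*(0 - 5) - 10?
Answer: 5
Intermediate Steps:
j*(0 - 5) - 10 = -3*(0 - 5) - 10 = -3*(-5) - 10 = 15 - 10 = 5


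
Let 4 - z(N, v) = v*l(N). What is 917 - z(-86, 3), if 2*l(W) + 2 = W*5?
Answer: 265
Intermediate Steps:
l(W) = -1 + 5*W/2 (l(W) = -1 + (W*5)/2 = -1 + (5*W)/2 = -1 + 5*W/2)
z(N, v) = 4 - v*(-1 + 5*N/2)
917 - z(-86, 3) = 917 - (4 - ½*3*(-2 + 5*(-86))) = 917 - (4 - ½*3*(-2 - 430)) = 917 - (4 - ½*3*(-432)) = 917 - (4 + 648) = 917 - 1*652 = 917 - 652 = 265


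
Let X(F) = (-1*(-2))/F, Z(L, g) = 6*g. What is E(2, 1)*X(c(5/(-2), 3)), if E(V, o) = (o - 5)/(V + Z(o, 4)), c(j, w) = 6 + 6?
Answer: -1/39 ≈ -0.025641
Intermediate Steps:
c(j, w) = 12
X(F) = 2/F
E(V, o) = (-5 + o)/(24 + V) (E(V, o) = (o - 5)/(V + 6*4) = (-5 + o)/(V + 24) = (-5 + o)/(24 + V))
E(2, 1)*X(c(5/(-2), 3)) = ((-5 + 1)/(24 + 2))*(2/12) = (-4/26)*(2*(1/12)) = ((1/26)*(-4))*(⅙) = -2/13*⅙ = -1/39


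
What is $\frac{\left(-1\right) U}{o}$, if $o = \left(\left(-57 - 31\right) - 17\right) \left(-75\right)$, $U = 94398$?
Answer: $- \frac{31466}{2625} \approx -11.987$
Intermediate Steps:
$o = 7875$ ($o = \left(\left(-57 - 31\right) - 17\right) \left(-75\right) = \left(-88 - 17\right) \left(-75\right) = \left(-105\right) \left(-75\right) = 7875$)
$\frac{\left(-1\right) U}{o} = \frac{\left(-1\right) 94398}{7875} = \left(-94398\right) \frac{1}{7875} = - \frac{31466}{2625}$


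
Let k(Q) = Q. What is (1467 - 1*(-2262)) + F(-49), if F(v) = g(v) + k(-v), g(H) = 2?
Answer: 3780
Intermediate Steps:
F(v) = 2 - v
(1467 - 1*(-2262)) + F(-49) = (1467 - 1*(-2262)) + (2 - 1*(-49)) = (1467 + 2262) + (2 + 49) = 3729 + 51 = 3780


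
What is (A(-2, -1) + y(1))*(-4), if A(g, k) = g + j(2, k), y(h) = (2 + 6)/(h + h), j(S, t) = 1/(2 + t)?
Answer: -12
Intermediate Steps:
y(h) = 4/h (y(h) = 8/((2*h)) = 8*(1/(2*h)) = 4/h)
A(g, k) = g + 1/(2 + k)
(A(-2, -1) + y(1))*(-4) = ((1 - 2*(2 - 1))/(2 - 1) + 4/1)*(-4) = ((1 - 2*1)/1 + 4*1)*(-4) = (1*(1 - 2) + 4)*(-4) = (1*(-1) + 4)*(-4) = (-1 + 4)*(-4) = 3*(-4) = -12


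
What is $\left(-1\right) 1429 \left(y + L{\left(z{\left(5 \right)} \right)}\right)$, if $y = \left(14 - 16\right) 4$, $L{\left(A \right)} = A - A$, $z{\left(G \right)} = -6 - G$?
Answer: $11432$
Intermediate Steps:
$L{\left(A \right)} = 0$
$y = -8$ ($y = \left(-2\right) 4 = -8$)
$\left(-1\right) 1429 \left(y + L{\left(z{\left(5 \right)} \right)}\right) = \left(-1\right) 1429 \left(-8 + 0\right) = \left(-1429\right) \left(-8\right) = 11432$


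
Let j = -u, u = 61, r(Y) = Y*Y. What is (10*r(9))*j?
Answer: -49410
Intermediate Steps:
r(Y) = Y²
j = -61 (j = -1*61 = -61)
(10*r(9))*j = (10*9²)*(-61) = (10*81)*(-61) = 810*(-61) = -49410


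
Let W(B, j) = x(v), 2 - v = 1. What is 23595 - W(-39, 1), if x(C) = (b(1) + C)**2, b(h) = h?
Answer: 23591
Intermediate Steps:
v = 1 (v = 2 - 1*1 = 2 - 1 = 1)
x(C) = (1 + C)**2
W(B, j) = 4 (W(B, j) = (1 + 1)**2 = 2**2 = 4)
23595 - W(-39, 1) = 23595 - 1*4 = 23595 - 4 = 23591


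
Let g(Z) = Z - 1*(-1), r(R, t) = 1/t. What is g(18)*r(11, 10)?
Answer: 19/10 ≈ 1.9000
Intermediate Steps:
g(Z) = 1 + Z (g(Z) = Z + 1 = 1 + Z)
g(18)*r(11, 10) = (1 + 18)/10 = 19*(1/10) = 19/10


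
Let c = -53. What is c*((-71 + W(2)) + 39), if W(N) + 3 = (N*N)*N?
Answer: 1431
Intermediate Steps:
W(N) = -3 + N³ (W(N) = -3 + (N*N)*N = -3 + N²*N = -3 + N³)
c*((-71 + W(2)) + 39) = -53*((-71 + (-3 + 2³)) + 39) = -53*((-71 + (-3 + 8)) + 39) = -53*((-71 + 5) + 39) = -53*(-66 + 39) = -53*(-27) = 1431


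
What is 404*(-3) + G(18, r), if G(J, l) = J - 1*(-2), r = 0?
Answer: -1192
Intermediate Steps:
G(J, l) = 2 + J (G(J, l) = J + 2 = 2 + J)
404*(-3) + G(18, r) = 404*(-3) + (2 + 18) = -1212 + 20 = -1192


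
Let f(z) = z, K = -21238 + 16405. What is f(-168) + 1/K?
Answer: -811945/4833 ≈ -168.00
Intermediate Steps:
K = -4833
f(-168) + 1/K = -168 + 1/(-4833) = -168 - 1/4833 = -811945/4833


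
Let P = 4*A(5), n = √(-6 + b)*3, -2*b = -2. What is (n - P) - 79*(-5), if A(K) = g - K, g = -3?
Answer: 427 + 3*I*√5 ≈ 427.0 + 6.7082*I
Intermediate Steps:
b = 1 (b = -½*(-2) = 1)
n = 3*I*√5 (n = √(-6 + 1)*3 = √(-5)*3 = (I*√5)*3 = 3*I*√5 ≈ 6.7082*I)
A(K) = -3 - K
P = -32 (P = 4*(-3 - 1*5) = 4*(-3 - 5) = 4*(-8) = -32)
(n - P) - 79*(-5) = (3*I*√5 - 1*(-32)) - 79*(-5) = (3*I*√5 + 32) + 395 = (32 + 3*I*√5) + 395 = 427 + 3*I*√5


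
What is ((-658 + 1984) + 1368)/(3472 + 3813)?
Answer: 2694/7285 ≈ 0.36980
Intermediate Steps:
((-658 + 1984) + 1368)/(3472 + 3813) = (1326 + 1368)/7285 = 2694*(1/7285) = 2694/7285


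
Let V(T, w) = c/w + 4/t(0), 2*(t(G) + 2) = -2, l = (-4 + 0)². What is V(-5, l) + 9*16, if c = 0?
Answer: 428/3 ≈ 142.67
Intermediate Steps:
l = 16 (l = (-4)² = 16)
t(G) = -3 (t(G) = -2 + (½)*(-2) = -2 - 1 = -3)
V(T, w) = -4/3 (V(T, w) = 0/w + 4/(-3) = 0 + 4*(-⅓) = 0 - 4/3 = -4/3)
V(-5, l) + 9*16 = -4/3 + 9*16 = -4/3 + 144 = 428/3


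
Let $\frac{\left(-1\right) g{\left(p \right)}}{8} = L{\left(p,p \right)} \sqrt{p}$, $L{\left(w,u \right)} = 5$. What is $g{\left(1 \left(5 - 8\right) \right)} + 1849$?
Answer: $1849 - 40 i \sqrt{3} \approx 1849.0 - 69.282 i$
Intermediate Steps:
$g{\left(p \right)} = - 40 \sqrt{p}$ ($g{\left(p \right)} = - 8 \cdot 5 \sqrt{p} = - 40 \sqrt{p}$)
$g{\left(1 \left(5 - 8\right) \right)} + 1849 = - 40 \sqrt{1 \left(5 - 8\right)} + 1849 = - 40 \sqrt{1 \left(-3\right)} + 1849 = - 40 \sqrt{-3} + 1849 = - 40 i \sqrt{3} + 1849 = 1849 - 40 i \sqrt{3}$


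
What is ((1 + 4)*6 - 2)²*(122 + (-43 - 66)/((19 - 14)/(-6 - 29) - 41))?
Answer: 1759051/18 ≈ 97725.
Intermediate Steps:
((1 + 4)*6 - 2)²*(122 + (-43 - 66)/((19 - 14)/(-6 - 29) - 41)) = (5*6 - 2)²*(122 - 109/(5/(-35) - 41)) = (30 - 2)²*(122 - 109/(5*(-1/35) - 41)) = 28²*(122 - 109/(-⅐ - 41)) = 784*(122 - 109/(-288/7)) = 784*(122 - 109*(-7/288)) = 784*(122 + 763/288) = 784*(35899/288) = 1759051/18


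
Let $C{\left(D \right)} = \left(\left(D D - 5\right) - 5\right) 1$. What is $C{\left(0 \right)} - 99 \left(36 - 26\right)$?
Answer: $-1000$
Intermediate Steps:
$C{\left(D \right)} = -10 + D^{2}$ ($C{\left(D \right)} = \left(\left(D^{2} - 5\right) - 5\right) 1 = \left(\left(-5 + D^{2}\right) - 5\right) 1 = \left(-10 + D^{2}\right) 1 = -10 + D^{2}$)
$C{\left(0 \right)} - 99 \left(36 - 26\right) = \left(-10 + 0^{2}\right) - 99 \left(36 - 26\right) = \left(-10 + 0\right) - 990 = -10 - 990 = -1000$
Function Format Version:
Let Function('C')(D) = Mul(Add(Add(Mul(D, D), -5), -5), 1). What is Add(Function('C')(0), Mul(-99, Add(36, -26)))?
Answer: -1000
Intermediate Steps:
Function('C')(D) = Add(-10, Pow(D, 2)) (Function('C')(D) = Mul(Add(Add(Pow(D, 2), -5), -5), 1) = Mul(Add(Add(-5, Pow(D, 2)), -5), 1) = Mul(Add(-10, Pow(D, 2)), 1) = Add(-10, Pow(D, 2)))
Add(Function('C')(0), Mul(-99, Add(36, -26))) = Add(Add(-10, Pow(0, 2)), Mul(-99, Add(36, -26))) = Add(Add(-10, 0), Mul(-99, 10)) = Add(-10, -990) = -1000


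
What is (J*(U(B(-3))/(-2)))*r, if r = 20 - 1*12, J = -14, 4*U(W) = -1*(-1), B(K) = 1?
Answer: 14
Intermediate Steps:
U(W) = ¼ (U(W) = (-1*(-1))/4 = (¼)*1 = ¼)
r = 8 (r = 20 - 12 = 8)
(J*(U(B(-3))/(-2)))*r = -7/(2*(-2))*8 = -7*(-1)/(2*2)*8 = -14*(-⅛)*8 = (7/4)*8 = 14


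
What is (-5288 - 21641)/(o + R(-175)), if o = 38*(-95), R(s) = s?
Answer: 26929/3785 ≈ 7.1147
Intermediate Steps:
o = -3610
(-5288 - 21641)/(o + R(-175)) = (-5288 - 21641)/(-3610 - 175) = -26929/(-3785) = -26929*(-1/3785) = 26929/3785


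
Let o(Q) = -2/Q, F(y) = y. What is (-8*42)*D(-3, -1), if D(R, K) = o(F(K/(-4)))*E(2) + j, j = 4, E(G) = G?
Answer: 4032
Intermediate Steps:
D(R, K) = 4 + 16/K (D(R, K) = -2*(-4/K)*2 + 4 = -(-8)/K*2 + 4 = (8/K)*2 + 4 = 16/K + 4 = 4 + 16/K)
(-8*42)*D(-3, -1) = (-8*42)*(4 + 16/(-1)) = -336*(4 + 16*(-1)) = -336*(4 - 16) = -336*(-12) = 4032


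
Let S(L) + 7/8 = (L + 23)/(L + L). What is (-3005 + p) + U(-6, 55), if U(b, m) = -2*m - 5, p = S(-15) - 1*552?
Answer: -440777/120 ≈ -3673.1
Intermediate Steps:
S(L) = -7/8 + (23 + L)/(2*L) (S(L) = -7/8 + (L + 23)/(L + L) = -7/8 + (23 + L)/((2*L)) = -7/8 + (23 + L)*(1/(2*L)) = -7/8 + (23 + L)/(2*L))
p = -66377/120 (p = (1/8)*(92 - 3*(-15))/(-15) - 1*552 = (1/8)*(-1/15)*(92 + 45) - 552 = (1/8)*(-1/15)*137 - 552 = -137/120 - 552 = -66377/120 ≈ -553.14)
U(b, m) = -5 - 2*m
(-3005 + p) + U(-6, 55) = (-3005 - 66377/120) + (-5 - 2*55) = -426977/120 + (-5 - 110) = -426977/120 - 115 = -440777/120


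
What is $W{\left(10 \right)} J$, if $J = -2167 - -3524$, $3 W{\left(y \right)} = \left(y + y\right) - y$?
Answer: $\frac{13570}{3} \approx 4523.3$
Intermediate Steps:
$W{\left(y \right)} = \frac{y}{3}$ ($W{\left(y \right)} = \frac{\left(y + y\right) - y}{3} = \frac{2 y - y}{3} = \frac{y}{3}$)
$J = 1357$ ($J = -2167 + 3524 = 1357$)
$W{\left(10 \right)} J = \frac{1}{3} \cdot 10 \cdot 1357 = \frac{10}{3} \cdot 1357 = \frac{13570}{3}$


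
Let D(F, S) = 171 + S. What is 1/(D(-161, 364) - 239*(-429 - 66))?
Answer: 1/118840 ≈ 8.4147e-6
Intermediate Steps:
1/(D(-161, 364) - 239*(-429 - 66)) = 1/((171 + 364) - 239*(-429 - 66)) = 1/(535 - 239*(-495)) = 1/(535 + 118305) = 1/118840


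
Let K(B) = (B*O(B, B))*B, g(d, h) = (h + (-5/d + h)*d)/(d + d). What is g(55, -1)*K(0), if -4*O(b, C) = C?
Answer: 0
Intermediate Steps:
O(b, C) = -C/4
g(d, h) = (h + d*(h - 5/d))/(2*d) (g(d, h) = (h + (h - 5/d)*d)/((2*d)) = (h + d*(h - 5/d))*(1/(2*d)) = (h + d*(h - 5/d))/(2*d))
K(B) = -B³/4 (K(B) = (B*(-B/4))*B = (-B²/4)*B = -B³/4)
g(55, -1)*K(0) = ((½)*(-5 - 1 + 55*(-1))/55)*(-¼*0³) = ((½)*(1/55)*(-5 - 1 - 55))*(-¼*0) = ((½)*(1/55)*(-61))*0 = -61/110*0 = 0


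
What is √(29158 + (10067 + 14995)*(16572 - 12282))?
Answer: √107545138 ≈ 10370.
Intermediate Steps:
√(29158 + (10067 + 14995)*(16572 - 12282)) = √(29158 + 25062*4290) = √(29158 + 107515980) = √107545138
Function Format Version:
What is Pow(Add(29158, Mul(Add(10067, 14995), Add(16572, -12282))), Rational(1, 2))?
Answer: Pow(107545138, Rational(1, 2)) ≈ 10370.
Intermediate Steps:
Pow(Add(29158, Mul(Add(10067, 14995), Add(16572, -12282))), Rational(1, 2)) = Pow(Add(29158, Mul(25062, 4290)), Rational(1, 2)) = Pow(Add(29158, 107515980), Rational(1, 2)) = Pow(107545138, Rational(1, 2))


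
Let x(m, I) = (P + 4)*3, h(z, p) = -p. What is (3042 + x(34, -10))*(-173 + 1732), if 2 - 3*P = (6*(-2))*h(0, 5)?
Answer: 4670764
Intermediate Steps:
P = -58/3 (P = 2/3 - 6*(-2)*(-1*5)/3 = 2/3 - (-4)*(-5) = 2/3 - 1/3*60 = 2/3 - 20 = -58/3 ≈ -19.333)
x(m, I) = -46 (x(m, I) = (-58/3 + 4)*3 = -46/3*3 = -46)
(3042 + x(34, -10))*(-173 + 1732) = (3042 - 46)*(-173 + 1732) = 2996*1559 = 4670764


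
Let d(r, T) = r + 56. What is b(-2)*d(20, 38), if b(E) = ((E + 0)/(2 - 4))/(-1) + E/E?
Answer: 0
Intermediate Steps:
b(E) = 1 + E/2 (b(E) = (E/(-2))*(-1) + 1 = (E*(-½))*(-1) + 1 = -E/2*(-1) + 1 = E/2 + 1 = 1 + E/2)
d(r, T) = 56 + r
b(-2)*d(20, 38) = (1 + (½)*(-2))*(56 + 20) = (1 - 1)*76 = 0*76 = 0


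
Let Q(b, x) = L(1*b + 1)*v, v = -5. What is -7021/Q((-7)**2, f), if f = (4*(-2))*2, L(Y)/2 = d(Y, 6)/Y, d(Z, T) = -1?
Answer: -35105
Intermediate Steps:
L(Y) = -2/Y (L(Y) = 2*(-1/Y) = -2/Y)
f = -16 (f = -8*2 = -16)
Q(b, x) = 10/(1 + b) (Q(b, x) = -2/(1*b + 1)*(-5) = -2/(b + 1)*(-5) = -2/(1 + b)*(-5) = 10/(1 + b))
-7021/Q((-7)**2, f) = -7021/(10/(1 + (-7)**2)) = -7021/(10/(1 + 49)) = -7021/(10/50) = -7021/(10*(1/50)) = -7021/1/5 = -7021*5 = -35105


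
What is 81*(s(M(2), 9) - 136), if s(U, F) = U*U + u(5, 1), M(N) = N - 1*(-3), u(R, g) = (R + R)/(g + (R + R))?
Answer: -98091/11 ≈ -8917.4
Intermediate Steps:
u(R, g) = 2*R/(g + 2*R) (u(R, g) = (2*R)/(g + 2*R) = 2*R/(g + 2*R))
M(N) = 3 + N (M(N) = N + 3 = 3 + N)
s(U, F) = 10/11 + U² (s(U, F) = U*U + 2*5/(1 + 2*5) = U² + 2*5/(1 + 10) = U² + 2*5/11 = U² + 2*5*(1/11) = U² + 10/11 = 10/11 + U²)
81*(s(M(2), 9) - 136) = 81*((10/11 + (3 + 2)²) - 136) = 81*((10/11 + 5²) - 136) = 81*((10/11 + 25) - 136) = 81*(285/11 - 136) = 81*(-1211/11) = -98091/11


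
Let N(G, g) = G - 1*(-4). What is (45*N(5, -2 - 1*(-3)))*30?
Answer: 12150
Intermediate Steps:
N(G, g) = 4 + G (N(G, g) = G + 4 = 4 + G)
(45*N(5, -2 - 1*(-3)))*30 = (45*(4 + 5))*30 = (45*9)*30 = 405*30 = 12150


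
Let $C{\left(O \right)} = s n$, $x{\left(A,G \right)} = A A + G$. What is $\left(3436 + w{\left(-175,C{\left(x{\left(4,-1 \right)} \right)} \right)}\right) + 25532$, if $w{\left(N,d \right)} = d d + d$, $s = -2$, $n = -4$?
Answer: $29040$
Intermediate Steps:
$x{\left(A,G \right)} = G + A^{2}$ ($x{\left(A,G \right)} = A^{2} + G = G + A^{2}$)
$C{\left(O \right)} = 8$ ($C{\left(O \right)} = \left(-2\right) \left(-4\right) = 8$)
$w{\left(N,d \right)} = d + d^{2}$ ($w{\left(N,d \right)} = d^{2} + d = d + d^{2}$)
$\left(3436 + w{\left(-175,C{\left(x{\left(4,-1 \right)} \right)} \right)}\right) + 25532 = \left(3436 + 8 \left(1 + 8\right)\right) + 25532 = \left(3436 + 8 \cdot 9\right) + 25532 = \left(3436 + 72\right) + 25532 = 3508 + 25532 = 29040$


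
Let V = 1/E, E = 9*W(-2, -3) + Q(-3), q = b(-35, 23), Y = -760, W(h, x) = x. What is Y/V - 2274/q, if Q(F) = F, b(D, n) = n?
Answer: 522126/23 ≈ 22701.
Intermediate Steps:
q = 23
E = -30 (E = 9*(-3) - 3 = -27 - 3 = -30)
V = -1/30 (V = 1/(-30) = -1/30 ≈ -0.033333)
Y/V - 2274/q = -760/(-1/30) - 2274/23 = -760*(-30) - 2274*1/23 = 22800 - 2274/23 = 522126/23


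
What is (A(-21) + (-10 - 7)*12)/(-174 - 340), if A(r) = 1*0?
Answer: 102/257 ≈ 0.39689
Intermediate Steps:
A(r) = 0
(A(-21) + (-10 - 7)*12)/(-174 - 340) = (0 + (-10 - 7)*12)/(-174 - 340) = (0 - 17*12)/(-514) = (0 - 204)*(-1/514) = -204*(-1/514) = 102/257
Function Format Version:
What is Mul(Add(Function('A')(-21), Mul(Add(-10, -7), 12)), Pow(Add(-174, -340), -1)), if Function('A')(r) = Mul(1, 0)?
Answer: Rational(102, 257) ≈ 0.39689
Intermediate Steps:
Function('A')(r) = 0
Mul(Add(Function('A')(-21), Mul(Add(-10, -7), 12)), Pow(Add(-174, -340), -1)) = Mul(Add(0, Mul(Add(-10, -7), 12)), Pow(Add(-174, -340), -1)) = Mul(Add(0, Mul(-17, 12)), Pow(-514, -1)) = Mul(Add(0, -204), Rational(-1, 514)) = Mul(-204, Rational(-1, 514)) = Rational(102, 257)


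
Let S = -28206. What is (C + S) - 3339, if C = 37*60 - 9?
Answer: -29334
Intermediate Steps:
C = 2211 (C = 2220 - 9 = 2211)
(C + S) - 3339 = (2211 - 28206) - 3339 = -25995 - 3339 = -29334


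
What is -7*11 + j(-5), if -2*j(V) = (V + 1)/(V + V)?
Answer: -386/5 ≈ -77.200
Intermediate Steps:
j(V) = -(1 + V)/(4*V) (j(V) = -(V + 1)/(2*(V + V)) = -(1 + V)/(2*(2*V)) = -(1 + V)*1/(2*V)/2 = -(1 + V)/(4*V))
-7*11 + j(-5) = -7*11 + (1/4)*(-1 - 1*(-5))/(-5) = -77 + (1/4)*(-1/5)*(-1 + 5) = -77 + (1/4)*(-1/5)*4 = -77 - 1/5 = -386/5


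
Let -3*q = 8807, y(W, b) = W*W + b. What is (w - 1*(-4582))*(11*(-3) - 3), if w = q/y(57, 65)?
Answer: -273272622/1657 ≈ -1.6492e+5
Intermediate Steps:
y(W, b) = b + W**2 (y(W, b) = W**2 + b = b + W**2)
q = -8807/3 (q = -1/3*8807 = -8807/3 ≈ -2935.7)
w = -8807/9942 (w = -8807/(3*(65 + 57**2)) = -8807/(3*(65 + 3249)) = -8807/3/3314 = -8807/3*1/3314 = -8807/9942 ≈ -0.88584)
(w - 1*(-4582))*(11*(-3) - 3) = (-8807/9942 - 1*(-4582))*(11*(-3) - 3) = (-8807/9942 + 4582)*(-33 - 3) = (45545437/9942)*(-36) = -273272622/1657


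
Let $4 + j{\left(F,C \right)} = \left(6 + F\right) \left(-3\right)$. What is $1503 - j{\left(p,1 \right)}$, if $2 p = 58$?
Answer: $1612$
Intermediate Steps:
$p = 29$ ($p = \frac{1}{2} \cdot 58 = 29$)
$j{\left(F,C \right)} = -22 - 3 F$ ($j{\left(F,C \right)} = -4 + \left(6 + F\right) \left(-3\right) = -4 - \left(18 + 3 F\right) = -22 - 3 F$)
$1503 - j{\left(p,1 \right)} = 1503 - \left(-22 - 87\right) = 1503 - -109 = 1503 + 109 = 1612$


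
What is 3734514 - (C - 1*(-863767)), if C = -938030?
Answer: 3808777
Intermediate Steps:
3734514 - (C - 1*(-863767)) = 3734514 - (-938030 - 1*(-863767)) = 3734514 - (-938030 + 863767) = 3734514 - 1*(-74263) = 3734514 + 74263 = 3808777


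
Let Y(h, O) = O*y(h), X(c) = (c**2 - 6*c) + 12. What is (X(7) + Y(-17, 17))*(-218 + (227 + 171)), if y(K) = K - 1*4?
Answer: -60840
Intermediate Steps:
y(K) = -4 + K (y(K) = K - 4 = -4 + K)
X(c) = 12 + c**2 - 6*c
Y(h, O) = O*(-4 + h)
(X(7) + Y(-17, 17))*(-218 + (227 + 171)) = ((12 + 7**2 - 6*7) + 17*(-4 - 17))*(-218 + (227 + 171)) = ((12 + 49 - 42) + 17*(-21))*(-218 + 398) = (19 - 357)*180 = -338*180 = -60840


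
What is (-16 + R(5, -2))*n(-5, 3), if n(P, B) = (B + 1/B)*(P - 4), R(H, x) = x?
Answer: 540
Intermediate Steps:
n(P, B) = (-4 + P)*(B + 1/B) (n(P, B) = (B + 1/B)*(-4 + P) = (-4 + P)*(B + 1/B))
(-16 + R(5, -2))*n(-5, 3) = (-16 - 2)*((-4 - 5 + 3²*(-4 - 5))/3) = -6*(-4 - 5 + 9*(-9)) = -6*(-4 - 5 - 81) = -6*(-90) = -18*(-30) = 540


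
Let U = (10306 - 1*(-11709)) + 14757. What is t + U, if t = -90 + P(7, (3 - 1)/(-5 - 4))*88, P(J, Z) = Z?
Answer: 329962/9 ≈ 36662.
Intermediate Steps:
U = 36772 (U = (10306 + 11709) + 14757 = 22015 + 14757 = 36772)
t = -986/9 (t = -90 + ((3 - 1)/(-5 - 4))*88 = -90 + (2/(-9))*88 = -90 + (2*(-1/9))*88 = -90 - 2/9*88 = -90 - 176/9 = -986/9 ≈ -109.56)
t + U = -986/9 + 36772 = 329962/9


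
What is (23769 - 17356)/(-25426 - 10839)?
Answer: -6413/36265 ≈ -0.17684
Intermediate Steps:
(23769 - 17356)/(-25426 - 10839) = 6413/(-36265) = 6413*(-1/36265) = -6413/36265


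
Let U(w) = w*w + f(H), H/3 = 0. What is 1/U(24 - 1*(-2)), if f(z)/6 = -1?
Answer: 1/670 ≈ 0.0014925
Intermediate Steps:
H = 0 (H = 3*0 = 0)
f(z) = -6 (f(z) = 6*(-1) = -6)
U(w) = -6 + w² (U(w) = w*w - 6 = w² - 6 = -6 + w²)
1/U(24 - 1*(-2)) = 1/(-6 + (24 - 1*(-2))²) = 1/(-6 + (24 + 2)²) = 1/(-6 + 26²) = 1/(-6 + 676) = 1/670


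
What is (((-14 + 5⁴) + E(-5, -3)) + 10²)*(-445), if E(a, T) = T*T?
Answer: -320400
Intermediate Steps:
E(a, T) = T²
(((-14 + 5⁴) + E(-5, -3)) + 10²)*(-445) = (((-14 + 5⁴) + (-3)²) + 10²)*(-445) = (((-14 + 625) + 9) + 100)*(-445) = ((611 + 9) + 100)*(-445) = (620 + 100)*(-445) = 720*(-445) = -320400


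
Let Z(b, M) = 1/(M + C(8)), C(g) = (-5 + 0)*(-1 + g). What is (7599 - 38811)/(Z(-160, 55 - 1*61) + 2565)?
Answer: -319923/26291 ≈ -12.169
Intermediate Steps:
C(g) = 5 - 5*g (C(g) = -5*(-1 + g) = 5 - 5*g)
Z(b, M) = 1/(-35 + M) (Z(b, M) = 1/(M + (5 - 5*8)) = 1/(M + (5 - 40)) = 1/(M - 35) = 1/(-35 + M))
(7599 - 38811)/(Z(-160, 55 - 1*61) + 2565) = (7599 - 38811)/(1/(-35 + (55 - 1*61)) + 2565) = -31212/(1/(-35 + (55 - 61)) + 2565) = -31212/(1/(-35 - 6) + 2565) = -31212/(1/(-41) + 2565) = -31212/(-1/41 + 2565) = -31212/105164/41 = -31212*41/105164 = -319923/26291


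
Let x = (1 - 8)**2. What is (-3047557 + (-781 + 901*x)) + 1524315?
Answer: -1479874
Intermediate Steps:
x = 49 (x = (-7)**2 = 49)
(-3047557 + (-781 + 901*x)) + 1524315 = (-3047557 + (-781 + 901*49)) + 1524315 = (-3047557 + (-781 + 44149)) + 1524315 = (-3047557 + 43368) + 1524315 = -3004189 + 1524315 = -1479874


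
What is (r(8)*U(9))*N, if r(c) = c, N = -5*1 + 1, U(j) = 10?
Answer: -320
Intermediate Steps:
N = -4 (N = -5 + 1 = -4)
(r(8)*U(9))*N = (8*10)*(-4) = 80*(-4) = -320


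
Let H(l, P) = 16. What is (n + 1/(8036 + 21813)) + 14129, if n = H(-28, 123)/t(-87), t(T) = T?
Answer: 36690599830/2596863 ≈ 14129.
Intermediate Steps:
n = -16/87 (n = 16/(-87) = 16*(-1/87) = -16/87 ≈ -0.18391)
(n + 1/(8036 + 21813)) + 14129 = (-16/87 + 1/(8036 + 21813)) + 14129 = (-16/87 + 1/29849) + 14129 = -477497/2596863 + 14129 = 36690599830/2596863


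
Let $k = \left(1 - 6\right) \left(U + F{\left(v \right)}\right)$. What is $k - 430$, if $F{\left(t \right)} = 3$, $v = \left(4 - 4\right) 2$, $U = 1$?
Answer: $-450$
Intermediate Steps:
$v = 0$ ($v = 0 \cdot 2 = 0$)
$k = -20$ ($k = \left(1 - 6\right) \left(1 + 3\right) = \left(1 - 6\right) 4 = \left(-5\right) 4 = -20$)
$k - 430 = -20 - 430 = -450$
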